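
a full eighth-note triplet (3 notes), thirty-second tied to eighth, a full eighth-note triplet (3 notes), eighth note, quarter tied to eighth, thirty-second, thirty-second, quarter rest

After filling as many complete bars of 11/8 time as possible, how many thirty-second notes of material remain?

3

One bar of 11/8 = 44 thirty-second notes.
Each duration in thirty-second notes: a full eighth-note triplet (3 notes) (three triplet eighths span one quarter) = 8; thirty-second tied to eighth (thirty-second + eighth) = 5; a full eighth-note triplet (3 notes) (three triplet eighths span one quarter) = 8; eighth note = 4; quarter tied to eighth (quarter + eighth) = 12; thirty-second = 1; thirty-second = 1; quarter rest = 8.
Altogether 8 + 5 + 8 + 4 + 12 + 1 + 1 + 8 = 47.
47 ÷ 44 = 1 complete bar with 3 thirty-second notes remaining.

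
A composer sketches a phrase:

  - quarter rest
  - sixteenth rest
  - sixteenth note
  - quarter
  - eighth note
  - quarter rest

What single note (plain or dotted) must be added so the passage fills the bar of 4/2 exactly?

The bar of 4/2 = 32 sixteenth notes.
In sixteenth notes: quarter rest = 4; sixteenth rest = 1; sixteenth note = 1; quarter = 4; eighth note = 2; quarter rest = 4.
Altogether 4 + 1 + 1 + 4 + 2 + 4 = 16.
Remaining: 32 − 16 = 16 sixteenth notes, which is a whole note.

whole note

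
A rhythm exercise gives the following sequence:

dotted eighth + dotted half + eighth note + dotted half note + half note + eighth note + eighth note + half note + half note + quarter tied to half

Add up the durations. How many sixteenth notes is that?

69

Convert each value to sixteenth notes: dotted eighth = 3; dotted half = 12; eighth note = 2; dotted half note = 12; half note = 8; eighth note = 2; eighth note = 2; half note = 8; half note = 8; quarter tied to half (quarter + half) = 12.
Altogether 3 + 12 + 2 + 12 + 8 + 2 + 2 + 8 + 8 + 12 = 69 sixteenth notes.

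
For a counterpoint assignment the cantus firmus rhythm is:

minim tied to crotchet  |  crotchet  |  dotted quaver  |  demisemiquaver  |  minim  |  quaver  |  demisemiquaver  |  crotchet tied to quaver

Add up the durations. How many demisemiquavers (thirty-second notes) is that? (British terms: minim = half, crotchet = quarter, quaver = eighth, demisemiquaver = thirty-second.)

72

In thirty-second notes: minim tied to crotchet (minim + crotchet) = 24; crotchet = 8; dotted quaver = 6; demisemiquaver = 1; minim = 16; quaver = 4; demisemiquaver = 1; crotchet tied to quaver (crotchet + quaver) = 12.
Adding: 24 + 8 + 6 + 1 + 16 + 4 + 1 + 12 = 72 thirty-second notes.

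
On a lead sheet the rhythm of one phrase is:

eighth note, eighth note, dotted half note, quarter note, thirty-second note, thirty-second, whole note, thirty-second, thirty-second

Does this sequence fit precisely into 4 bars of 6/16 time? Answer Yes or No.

No

One bar of 6/16 = 12 thirty-second notes, so 4 bars = 48.
Express everything in thirty-second notes: eighth note = 4; eighth note = 4; dotted half note = 24; quarter note = 8; thirty-second note = 1; thirty-second = 1; whole note = 32; thirty-second = 1; thirty-second = 1.
Altogether 4 + 4 + 24 + 8 + 1 + 1 + 32 + 1 + 1 = 76.
76 exceeds 48, so the answer is No.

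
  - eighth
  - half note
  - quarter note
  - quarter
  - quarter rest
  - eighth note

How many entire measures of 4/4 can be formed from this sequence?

1

One bar of 4/4 = 8 eighth notes.
Convert each value to eighth notes: eighth = 1; half note = 4; quarter note = 2; quarter = 2; quarter rest = 2; eighth note = 1.
Adding: 1 + 4 + 2 + 2 + 2 + 1 = 12.
12 ÷ 8 = 1 complete bar with 4 left over.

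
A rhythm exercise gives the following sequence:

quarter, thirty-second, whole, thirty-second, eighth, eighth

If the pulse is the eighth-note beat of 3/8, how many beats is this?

12.5

One eighth-note beat = 4 thirty-second notes.
Working in thirty-second notes: quarter = 8; thirty-second = 1; whole = 32; thirty-second = 1; eighth = 4; eighth = 4.
Sum: 8 + 1 + 32 + 1 + 4 + 4 = 50.
50 ÷ 4 = 12.5 beats.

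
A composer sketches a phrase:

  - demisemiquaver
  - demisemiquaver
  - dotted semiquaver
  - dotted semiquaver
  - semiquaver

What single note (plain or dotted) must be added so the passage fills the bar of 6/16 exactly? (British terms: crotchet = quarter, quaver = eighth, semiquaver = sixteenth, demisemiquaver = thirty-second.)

sixteenth note

The bar of 6/16 = 12 thirty-second notes.
In thirty-second notes: demisemiquaver = 1; demisemiquaver = 1; dotted semiquaver = 3; dotted semiquaver = 3; semiquaver = 2.
Total: 1 + 1 + 3 + 3 + 2 = 10.
Remaining: 12 − 10 = 2 thirty-second notes, which is a sixteenth note.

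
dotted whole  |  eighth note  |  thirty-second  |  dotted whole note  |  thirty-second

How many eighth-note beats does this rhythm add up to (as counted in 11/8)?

25.5

One eighth-note beat = 4 thirty-second notes.
Express everything in thirty-second notes: dotted whole = 48; eighth note = 4; thirty-second = 1; dotted whole note = 48; thirty-second = 1.
Sum: 48 + 4 + 1 + 48 + 1 = 102.
102 ÷ 4 = 25.5 beats.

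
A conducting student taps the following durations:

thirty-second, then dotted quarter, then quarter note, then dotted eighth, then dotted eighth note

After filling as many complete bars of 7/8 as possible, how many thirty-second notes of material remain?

One bar of 7/8 = 28 thirty-second notes.
Express everything in thirty-second notes: thirty-second = 1; dotted quarter = 12; quarter note = 8; dotted eighth = 6; dotted eighth note = 6.
Sum: 1 + 12 + 8 + 6 + 6 = 33.
33 ÷ 28 = 1 complete bar with 5 thirty-second notes remaining.

5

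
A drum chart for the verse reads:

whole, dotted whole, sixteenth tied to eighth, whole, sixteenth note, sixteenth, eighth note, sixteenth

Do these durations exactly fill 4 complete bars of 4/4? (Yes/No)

One bar of 4/4 = 16 sixteenth notes, so 4 bars = 64.
Working in sixteenth notes: whole = 16; dotted whole = 24; sixteenth tied to eighth (sixteenth + eighth) = 3; whole = 16; sixteenth note = 1; sixteenth = 1; eighth note = 2; sixteenth = 1.
Altogether 16 + 24 + 3 + 16 + 1 + 1 + 2 + 1 = 64.
64 equals 64, so the answer is Yes.

Yes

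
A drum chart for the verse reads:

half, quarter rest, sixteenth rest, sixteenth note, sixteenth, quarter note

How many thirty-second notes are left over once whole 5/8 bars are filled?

18

One bar of 5/8 = 10 sixteenth notes.
Working in sixteenth notes: half = 8; quarter rest = 4; sixteenth rest = 1; sixteenth note = 1; sixteenth = 1; quarter note = 4.
Adding: 8 + 4 + 1 + 1 + 1 + 4 = 19.
19 ÷ 10 = 1 complete bar with 9 sixteenth notes remaining = 18 thirty-second notes.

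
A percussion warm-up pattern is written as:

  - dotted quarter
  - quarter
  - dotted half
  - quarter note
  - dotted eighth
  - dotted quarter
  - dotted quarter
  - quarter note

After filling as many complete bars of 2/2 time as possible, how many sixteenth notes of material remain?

One bar of 2/2 = 16 sixteenth notes.
Convert each value to sixteenth notes: dotted quarter = 6; quarter = 4; dotted half = 12; quarter note = 4; dotted eighth = 3; dotted quarter = 6; dotted quarter = 6; quarter note = 4.
Altogether 6 + 4 + 12 + 4 + 3 + 6 + 6 + 4 = 45.
45 ÷ 16 = 2 complete bars with 13 sixteenth notes remaining.

13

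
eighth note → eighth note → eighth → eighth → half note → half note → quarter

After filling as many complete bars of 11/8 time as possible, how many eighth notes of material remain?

One bar of 11/8 = 11 eighth notes.
Each duration in eighth notes: eighth note = 1; eighth note = 1; eighth = 1; eighth = 1; half note = 4; half note = 4; quarter = 2.
Total: 1 + 1 + 1 + 1 + 4 + 4 + 2 = 14.
14 ÷ 11 = 1 complete bar with 3 eighth notes remaining.

3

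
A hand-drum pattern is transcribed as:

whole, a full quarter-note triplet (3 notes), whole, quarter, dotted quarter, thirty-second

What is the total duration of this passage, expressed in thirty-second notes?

101

Express everything in thirty-second notes: whole = 32; a full quarter-note triplet (3 notes) (three triplet quarters span one half) = 16; whole = 32; quarter = 8; dotted quarter = 12; thirty-second = 1.
Altogether 32 + 16 + 32 + 8 + 12 + 1 = 101 thirty-second notes.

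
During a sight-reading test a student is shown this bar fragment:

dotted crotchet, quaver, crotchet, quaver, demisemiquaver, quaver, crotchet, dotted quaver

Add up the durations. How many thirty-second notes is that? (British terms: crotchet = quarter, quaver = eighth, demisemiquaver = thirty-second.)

47

Express everything in thirty-second notes: dotted crotchet = 12; quaver = 4; crotchet = 8; quaver = 4; demisemiquaver = 1; quaver = 4; crotchet = 8; dotted quaver = 6.
Total: 12 + 4 + 8 + 4 + 1 + 4 + 8 + 6 = 47 thirty-second notes.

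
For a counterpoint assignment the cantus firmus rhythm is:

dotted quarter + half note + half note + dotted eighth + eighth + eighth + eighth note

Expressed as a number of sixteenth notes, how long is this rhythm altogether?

Working in sixteenth notes: dotted quarter = 6; half note = 8; half note = 8; dotted eighth = 3; eighth = 2; eighth = 2; eighth note = 2.
Total: 6 + 8 + 8 + 3 + 2 + 2 + 2 = 31 sixteenth notes.

31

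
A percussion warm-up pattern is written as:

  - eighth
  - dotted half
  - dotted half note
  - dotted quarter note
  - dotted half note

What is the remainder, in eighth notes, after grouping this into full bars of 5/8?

2

One bar of 5/8 = 5 eighth notes.
Express everything in eighth notes: eighth = 1; dotted half = 6; dotted half note = 6; dotted quarter note = 3; dotted half note = 6.
Altogether 1 + 6 + 6 + 3 + 6 = 22.
22 ÷ 5 = 4 complete bars with 2 eighth notes remaining.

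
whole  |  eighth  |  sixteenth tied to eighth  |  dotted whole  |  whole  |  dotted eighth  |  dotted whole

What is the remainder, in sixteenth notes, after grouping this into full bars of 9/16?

7

One bar of 9/16 = 9 sixteenth notes.
Each duration in sixteenth notes: whole = 16; eighth = 2; sixteenth tied to eighth (sixteenth + eighth) = 3; dotted whole = 24; whole = 16; dotted eighth = 3; dotted whole = 24.
Adding: 16 + 2 + 3 + 24 + 16 + 3 + 24 = 88.
88 ÷ 9 = 9 complete bars with 7 sixteenth notes remaining.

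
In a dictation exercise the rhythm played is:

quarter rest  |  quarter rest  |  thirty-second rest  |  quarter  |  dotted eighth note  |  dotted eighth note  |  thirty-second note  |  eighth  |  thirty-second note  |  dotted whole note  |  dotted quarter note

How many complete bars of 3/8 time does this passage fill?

8

One bar of 3/8 = 12 thirty-second notes.
Working in thirty-second notes: quarter rest = 8; quarter rest = 8; thirty-second rest = 1; quarter = 8; dotted eighth note = 6; dotted eighth note = 6; thirty-second note = 1; eighth = 4; thirty-second note = 1; dotted whole note = 48; dotted quarter note = 12.
Adding: 8 + 8 + 1 + 8 + 6 + 6 + 1 + 4 + 1 + 48 + 12 = 103.
103 ÷ 12 = 8 complete bars with 7 left over.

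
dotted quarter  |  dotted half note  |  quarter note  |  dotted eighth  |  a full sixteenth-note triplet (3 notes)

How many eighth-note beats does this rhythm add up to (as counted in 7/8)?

13.5

One eighth-note beat = 2 sixteenth notes.
Each duration in sixteenth notes: dotted quarter = 6; dotted half note = 12; quarter note = 4; dotted eighth = 3; a full sixteenth-note triplet (3 notes) (three triplet sixteenths span one eighth) = 2.
Total: 6 + 12 + 4 + 3 + 2 = 27.
27 ÷ 2 = 13.5 beats.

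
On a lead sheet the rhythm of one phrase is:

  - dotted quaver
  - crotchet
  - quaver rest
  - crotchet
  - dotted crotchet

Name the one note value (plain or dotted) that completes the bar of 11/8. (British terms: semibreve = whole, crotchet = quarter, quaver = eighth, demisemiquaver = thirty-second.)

dotted eighth note

The bar of 11/8 = 22 sixteenth notes.
In sixteenth notes: dotted quaver = 3; crotchet = 4; quaver rest = 2; crotchet = 4; dotted crotchet = 6.
Altogether 3 + 4 + 2 + 4 + 6 = 19.
Remaining: 22 − 19 = 3 sixteenth notes, which is a dotted eighth note.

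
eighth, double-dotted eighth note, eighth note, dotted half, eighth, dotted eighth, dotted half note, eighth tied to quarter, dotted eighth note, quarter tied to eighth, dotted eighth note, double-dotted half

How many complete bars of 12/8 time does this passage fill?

One bar of 12/8 = 48 thirty-second notes.
Convert each value to thirty-second notes: eighth = 4; double-dotted eighth note = 7; eighth note = 4; dotted half = 24; eighth = 4; dotted eighth = 6; dotted half note = 24; eighth tied to quarter (eighth + quarter) = 12; dotted eighth note = 6; quarter tied to eighth (quarter + eighth) = 12; dotted eighth note = 6; double-dotted half = 28.
Total: 4 + 7 + 4 + 24 + 4 + 6 + 24 + 12 + 6 + 12 + 6 + 28 = 137.
137 ÷ 48 = 2 complete bars with 41 left over.

2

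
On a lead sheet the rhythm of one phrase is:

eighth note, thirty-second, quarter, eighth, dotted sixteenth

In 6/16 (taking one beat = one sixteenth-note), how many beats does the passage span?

10

One sixteenth-note beat = 2 thirty-second notes.
Working in thirty-second notes: eighth note = 4; thirty-second = 1; quarter = 8; eighth = 4; dotted sixteenth = 3.
Sum: 4 + 1 + 8 + 4 + 3 = 20.
20 ÷ 2 = 10 beats.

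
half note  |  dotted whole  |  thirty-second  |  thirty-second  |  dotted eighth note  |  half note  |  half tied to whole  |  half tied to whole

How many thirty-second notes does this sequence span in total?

184

Each duration in thirty-second notes: half note = 16; dotted whole = 48; thirty-second = 1; thirty-second = 1; dotted eighth note = 6; half note = 16; half tied to whole (half + whole) = 48; half tied to whole (half + whole) = 48.
Altogether 16 + 48 + 1 + 1 + 6 + 16 + 48 + 48 = 184 thirty-second notes.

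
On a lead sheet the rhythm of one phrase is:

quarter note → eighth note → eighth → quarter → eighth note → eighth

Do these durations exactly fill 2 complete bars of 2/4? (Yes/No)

Yes

One bar of 2/4 = 4 eighth notes, so 2 bars = 8.
In eighth notes: quarter note = 2; eighth note = 1; eighth = 1; quarter = 2; eighth note = 1; eighth = 1.
Altogether 2 + 1 + 1 + 2 + 1 + 1 = 8.
8 equals 8, so the answer is Yes.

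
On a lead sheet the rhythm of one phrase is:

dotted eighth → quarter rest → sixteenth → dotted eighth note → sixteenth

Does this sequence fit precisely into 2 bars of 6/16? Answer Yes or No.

One bar of 6/16 = 6 sixteenth notes, so 2 bars = 12.
Working in sixteenth notes: dotted eighth = 3; quarter rest = 4; sixteenth = 1; dotted eighth note = 3; sixteenth = 1.
Adding: 3 + 4 + 1 + 3 + 1 = 12.
12 equals 12, so the answer is Yes.

Yes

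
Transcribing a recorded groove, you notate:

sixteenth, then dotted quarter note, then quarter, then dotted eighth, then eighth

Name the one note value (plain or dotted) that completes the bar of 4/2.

whole note

The bar of 4/2 = 32 sixteenth notes.
Each duration in sixteenth notes: sixteenth = 1; dotted quarter note = 6; quarter = 4; dotted eighth = 3; eighth = 2.
Altogether 1 + 6 + 4 + 3 + 2 = 16.
Remaining: 32 − 16 = 16 sixteenth notes, which is a whole note.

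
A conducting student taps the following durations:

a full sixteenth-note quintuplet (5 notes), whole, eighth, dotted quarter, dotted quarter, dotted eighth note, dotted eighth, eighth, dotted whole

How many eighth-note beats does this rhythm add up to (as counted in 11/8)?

One eighth-note beat = 2 sixteenth notes.
In sixteenth notes: a full sixteenth-note quintuplet (5 notes) (five quintuplet sixteenths span one quarter) = 4; whole = 16; eighth = 2; dotted quarter = 6; dotted quarter = 6; dotted eighth note = 3; dotted eighth = 3; eighth = 2; dotted whole = 24.
Altogether 4 + 16 + 2 + 6 + 6 + 3 + 3 + 2 + 24 = 66.
66 ÷ 2 = 33 beats.

33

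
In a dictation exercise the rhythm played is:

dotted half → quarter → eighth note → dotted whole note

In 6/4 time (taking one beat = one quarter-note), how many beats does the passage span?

10.5

One quarter-note beat = 2 eighth notes.
Convert each value to eighth notes: dotted half = 6; quarter = 2; eighth note = 1; dotted whole note = 12.
Sum: 6 + 2 + 1 + 12 = 21.
21 ÷ 2 = 10.5 beats.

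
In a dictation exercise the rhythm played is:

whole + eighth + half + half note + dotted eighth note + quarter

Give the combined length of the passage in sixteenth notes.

In sixteenth notes: whole = 16; eighth = 2; half = 8; half note = 8; dotted eighth note = 3; quarter = 4.
Total: 16 + 2 + 8 + 8 + 3 + 4 = 41 sixteenth notes.

41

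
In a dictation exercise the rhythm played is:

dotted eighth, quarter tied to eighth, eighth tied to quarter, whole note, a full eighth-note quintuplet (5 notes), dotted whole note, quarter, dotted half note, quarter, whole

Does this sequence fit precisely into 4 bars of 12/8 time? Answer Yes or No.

One bar of 12/8 = 24 sixteenth notes, so 4 bars = 96.
Working in sixteenth notes: dotted eighth = 3; quarter tied to eighth (quarter + eighth) = 6; eighth tied to quarter (eighth + quarter) = 6; whole note = 16; a full eighth-note quintuplet (5 notes) (five quintuplet eighths span one half) = 8; dotted whole note = 24; quarter = 4; dotted half note = 12; quarter = 4; whole = 16.
Sum: 3 + 6 + 6 + 16 + 8 + 24 + 4 + 12 + 4 + 16 = 99.
99 exceeds 96, so the answer is No.

No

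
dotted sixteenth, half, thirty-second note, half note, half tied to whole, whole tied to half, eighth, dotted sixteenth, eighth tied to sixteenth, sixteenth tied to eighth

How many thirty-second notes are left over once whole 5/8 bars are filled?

11

One bar of 5/8 = 20 thirty-second notes.
Convert each value to thirty-second notes: dotted sixteenth = 3; half = 16; thirty-second note = 1; half note = 16; half tied to whole (half + whole) = 48; whole tied to half (whole + half) = 48; eighth = 4; dotted sixteenth = 3; eighth tied to sixteenth (eighth + sixteenth) = 6; sixteenth tied to eighth (sixteenth + eighth) = 6.
Altogether 3 + 16 + 1 + 16 + 48 + 48 + 4 + 3 + 6 + 6 = 151.
151 ÷ 20 = 7 complete bars with 11 thirty-second notes remaining.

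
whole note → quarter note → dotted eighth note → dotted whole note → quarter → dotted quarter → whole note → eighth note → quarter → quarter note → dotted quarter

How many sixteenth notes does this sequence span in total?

89

Convert each value to sixteenth notes: whole note = 16; quarter note = 4; dotted eighth note = 3; dotted whole note = 24; quarter = 4; dotted quarter = 6; whole note = 16; eighth note = 2; quarter = 4; quarter note = 4; dotted quarter = 6.
Altogether 16 + 4 + 3 + 24 + 4 + 6 + 16 + 2 + 4 + 4 + 6 = 89 sixteenth notes.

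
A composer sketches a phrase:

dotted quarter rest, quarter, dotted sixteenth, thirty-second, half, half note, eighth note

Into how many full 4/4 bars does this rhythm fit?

1

One bar of 4/4 = 32 thirty-second notes.
In thirty-second notes: dotted quarter rest = 12; quarter = 8; dotted sixteenth = 3; thirty-second = 1; half = 16; half note = 16; eighth note = 4.
Total: 12 + 8 + 3 + 1 + 16 + 16 + 4 = 60.
60 ÷ 32 = 1 complete bar with 28 left over.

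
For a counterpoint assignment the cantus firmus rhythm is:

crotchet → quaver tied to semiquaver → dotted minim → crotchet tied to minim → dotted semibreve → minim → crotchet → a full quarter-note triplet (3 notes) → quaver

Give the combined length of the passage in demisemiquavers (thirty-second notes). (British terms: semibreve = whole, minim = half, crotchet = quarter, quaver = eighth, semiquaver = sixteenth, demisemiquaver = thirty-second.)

In thirty-second notes: crotchet = 8; quaver tied to semiquaver (quaver + semiquaver) = 6; dotted minim = 24; crotchet tied to minim (crotchet + minim) = 24; dotted semibreve = 48; minim = 16; crotchet = 8; a full quarter-note triplet (3 notes) (three triplet quarters span one half) = 16; quaver = 4.
Sum: 8 + 6 + 24 + 24 + 48 + 16 + 8 + 16 + 4 = 154 thirty-second notes.

154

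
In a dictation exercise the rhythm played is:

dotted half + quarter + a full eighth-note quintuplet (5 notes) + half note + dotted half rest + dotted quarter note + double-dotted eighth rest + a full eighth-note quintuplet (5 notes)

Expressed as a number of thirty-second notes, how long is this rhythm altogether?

123

In thirty-second notes: dotted half = 24; quarter = 8; a full eighth-note quintuplet (5 notes) (five quintuplet eighths span one half) = 16; half note = 16; dotted half rest = 24; dotted quarter note = 12; double-dotted eighth rest = 7; a full eighth-note quintuplet (5 notes) (five quintuplet eighths span one half) = 16.
Altogether 24 + 8 + 16 + 16 + 24 + 12 + 7 + 16 = 123 thirty-second notes.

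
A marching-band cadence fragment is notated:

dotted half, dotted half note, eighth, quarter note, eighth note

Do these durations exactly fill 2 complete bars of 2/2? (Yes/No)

One bar of 2/2 = 8 eighth notes, so 2 bars = 16.
In eighth notes: dotted half = 6; dotted half note = 6; eighth = 1; quarter note = 2; eighth note = 1.
Total: 6 + 6 + 1 + 2 + 1 = 16.
16 equals 16, so the answer is Yes.

Yes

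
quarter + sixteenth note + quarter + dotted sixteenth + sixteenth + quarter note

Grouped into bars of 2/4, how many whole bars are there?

1

One bar of 2/4 = 16 thirty-second notes.
In thirty-second notes: quarter = 8; sixteenth note = 2; quarter = 8; dotted sixteenth = 3; sixteenth = 2; quarter note = 8.
Total: 8 + 2 + 8 + 3 + 2 + 8 = 31.
31 ÷ 16 = 1 complete bar with 15 left over.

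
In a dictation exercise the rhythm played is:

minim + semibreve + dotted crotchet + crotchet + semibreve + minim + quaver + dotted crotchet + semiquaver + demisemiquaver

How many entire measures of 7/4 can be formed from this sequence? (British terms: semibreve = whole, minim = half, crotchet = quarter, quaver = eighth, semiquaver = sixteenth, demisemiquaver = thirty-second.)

One bar of 7/4 = 56 thirty-second notes.
Each duration in thirty-second notes: minim = 16; semibreve = 32; dotted crotchet = 12; crotchet = 8; semibreve = 32; minim = 16; quaver = 4; dotted crotchet = 12; semiquaver = 2; demisemiquaver = 1.
Sum: 16 + 32 + 12 + 8 + 32 + 16 + 4 + 12 + 2 + 1 = 135.
135 ÷ 56 = 2 complete bars with 23 left over.

2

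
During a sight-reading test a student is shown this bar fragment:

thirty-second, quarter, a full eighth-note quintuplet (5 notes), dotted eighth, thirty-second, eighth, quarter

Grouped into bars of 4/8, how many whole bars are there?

One bar of 4/8 = 16 thirty-second notes.
Express everything in thirty-second notes: thirty-second = 1; quarter = 8; a full eighth-note quintuplet (5 notes) (five quintuplet eighths span one half) = 16; dotted eighth = 6; thirty-second = 1; eighth = 4; quarter = 8.
Total: 1 + 8 + 16 + 6 + 1 + 4 + 8 = 44.
44 ÷ 16 = 2 complete bars with 12 left over.

2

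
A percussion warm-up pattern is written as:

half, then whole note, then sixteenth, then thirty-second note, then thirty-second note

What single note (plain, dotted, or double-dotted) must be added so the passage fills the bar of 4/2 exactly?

dotted quarter note

The bar of 4/2 = 64 thirty-second notes.
Express everything in thirty-second notes: half = 16; whole note = 32; sixteenth = 2; thirty-second note = 1; thirty-second note = 1.
Sum: 16 + 32 + 2 + 1 + 1 = 52.
Remaining: 64 − 52 = 12 thirty-second notes, which is a dotted quarter note.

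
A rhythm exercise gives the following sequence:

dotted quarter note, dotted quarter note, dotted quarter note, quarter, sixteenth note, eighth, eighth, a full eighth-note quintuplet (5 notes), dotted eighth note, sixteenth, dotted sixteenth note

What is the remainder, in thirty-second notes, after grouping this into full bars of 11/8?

37

One bar of 11/8 = 44 thirty-second notes.
Working in thirty-second notes: dotted quarter note = 12; dotted quarter note = 12; dotted quarter note = 12; quarter = 8; sixteenth note = 2; eighth = 4; eighth = 4; a full eighth-note quintuplet (5 notes) (five quintuplet eighths span one half) = 16; dotted eighth note = 6; sixteenth = 2; dotted sixteenth note = 3.
Adding: 12 + 12 + 12 + 8 + 2 + 4 + 4 + 16 + 6 + 2 + 3 = 81.
81 ÷ 44 = 1 complete bar with 37 thirty-second notes remaining.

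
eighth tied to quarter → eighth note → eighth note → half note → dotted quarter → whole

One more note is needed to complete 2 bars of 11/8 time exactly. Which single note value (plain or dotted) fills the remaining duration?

2 bars of 11/8 = 22 eighth notes.
In eighth notes: eighth tied to quarter (eighth + quarter) = 3; eighth note = 1; eighth note = 1; half note = 4; dotted quarter = 3; whole = 8.
Sum: 3 + 1 + 1 + 4 + 3 + 8 = 20.
Remaining: 22 − 20 = 2 eighth notes, which is a quarter note.

quarter note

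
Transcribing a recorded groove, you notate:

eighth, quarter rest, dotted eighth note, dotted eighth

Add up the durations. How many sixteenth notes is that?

12

Convert each value to sixteenth notes: eighth = 2; quarter rest = 4; dotted eighth note = 3; dotted eighth = 3.
Adding: 2 + 4 + 3 + 3 = 12 sixteenth notes.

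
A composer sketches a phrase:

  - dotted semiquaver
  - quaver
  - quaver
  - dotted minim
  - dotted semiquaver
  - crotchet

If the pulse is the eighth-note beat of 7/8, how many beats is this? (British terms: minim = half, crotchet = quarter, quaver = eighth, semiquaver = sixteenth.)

11.5

One eighth-note beat = 4 thirty-second notes.
Convert each value to thirty-second notes: dotted semiquaver = 3; quaver = 4; quaver = 4; dotted minim = 24; dotted semiquaver = 3; crotchet = 8.
Altogether 3 + 4 + 4 + 24 + 3 + 8 = 46.
46 ÷ 4 = 11.5 beats.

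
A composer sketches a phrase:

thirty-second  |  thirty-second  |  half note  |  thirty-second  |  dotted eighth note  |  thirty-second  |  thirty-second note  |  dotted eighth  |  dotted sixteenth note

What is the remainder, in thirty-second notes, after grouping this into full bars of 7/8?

8

One bar of 7/8 = 28 thirty-second notes.
Express everything in thirty-second notes: thirty-second = 1; thirty-second = 1; half note = 16; thirty-second = 1; dotted eighth note = 6; thirty-second = 1; thirty-second note = 1; dotted eighth = 6; dotted sixteenth note = 3.
Adding: 1 + 1 + 16 + 1 + 6 + 1 + 1 + 6 + 3 = 36.
36 ÷ 28 = 1 complete bar with 8 thirty-second notes remaining.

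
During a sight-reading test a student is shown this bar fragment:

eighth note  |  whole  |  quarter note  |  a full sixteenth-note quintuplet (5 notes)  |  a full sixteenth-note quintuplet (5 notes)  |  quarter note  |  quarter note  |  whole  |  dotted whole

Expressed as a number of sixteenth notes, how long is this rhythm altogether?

Express everything in sixteenth notes: eighth note = 2; whole = 16; quarter note = 4; a full sixteenth-note quintuplet (5 notes) (five quintuplet sixteenths span one quarter) = 4; a full sixteenth-note quintuplet (5 notes) (five quintuplet sixteenths span one quarter) = 4; quarter note = 4; quarter note = 4; whole = 16; dotted whole = 24.
Adding: 2 + 16 + 4 + 4 + 4 + 4 + 4 + 16 + 24 = 78 sixteenth notes.

78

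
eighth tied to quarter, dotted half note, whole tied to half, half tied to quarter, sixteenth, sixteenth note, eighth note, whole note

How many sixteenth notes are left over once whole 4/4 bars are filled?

10

One bar of 4/4 = 16 sixteenth notes.
Each duration in sixteenth notes: eighth tied to quarter (eighth + quarter) = 6; dotted half note = 12; whole tied to half (whole + half) = 24; half tied to quarter (half + quarter) = 12; sixteenth = 1; sixteenth note = 1; eighth note = 2; whole note = 16.
Total: 6 + 12 + 24 + 12 + 1 + 1 + 2 + 16 = 74.
74 ÷ 16 = 4 complete bars with 10 sixteenth notes remaining.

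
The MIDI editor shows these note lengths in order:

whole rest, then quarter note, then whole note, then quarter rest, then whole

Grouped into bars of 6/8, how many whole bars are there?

One bar of 6/8 = 3 quarter notes.
Express everything in quarter notes: whole rest = 4; quarter note = 1; whole note = 4; quarter rest = 1; whole = 4.
Altogether 4 + 1 + 4 + 1 + 4 = 14.
14 ÷ 3 = 4 complete bars with 2 left over.

4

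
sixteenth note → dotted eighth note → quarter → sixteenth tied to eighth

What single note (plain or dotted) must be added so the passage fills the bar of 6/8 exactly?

The bar of 6/8 = 12 sixteenth notes.
Working in sixteenth notes: sixteenth note = 1; dotted eighth note = 3; quarter = 4; sixteenth tied to eighth (sixteenth + eighth) = 3.
Total: 1 + 3 + 4 + 3 = 11.
Remaining: 12 − 11 = 1 sixteenth note, which is a sixteenth note.

sixteenth note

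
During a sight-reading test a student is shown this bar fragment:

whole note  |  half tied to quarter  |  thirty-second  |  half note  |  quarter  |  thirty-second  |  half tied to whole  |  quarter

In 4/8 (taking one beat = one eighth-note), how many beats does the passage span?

One eighth-note beat = 4 thirty-second notes.
Each duration in thirty-second notes: whole note = 32; half tied to quarter (half + quarter) = 24; thirty-second = 1; half note = 16; quarter = 8; thirty-second = 1; half tied to whole (half + whole) = 48; quarter = 8.
Altogether 32 + 24 + 1 + 16 + 8 + 1 + 48 + 8 = 138.
138 ÷ 4 = 34.5 beats.

34.5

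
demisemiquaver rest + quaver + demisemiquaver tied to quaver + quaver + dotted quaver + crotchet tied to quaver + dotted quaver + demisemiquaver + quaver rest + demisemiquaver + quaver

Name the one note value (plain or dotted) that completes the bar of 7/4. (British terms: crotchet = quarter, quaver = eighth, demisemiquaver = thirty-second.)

quarter note

The bar of 7/4 = 56 thirty-second notes.
Convert each value to thirty-second notes: demisemiquaver rest = 1; quaver = 4; demisemiquaver tied to quaver (demisemiquaver + quaver) = 5; quaver = 4; dotted quaver = 6; crotchet tied to quaver (crotchet + quaver) = 12; dotted quaver = 6; demisemiquaver = 1; quaver rest = 4; demisemiquaver = 1; quaver = 4.
Sum: 1 + 4 + 5 + 4 + 6 + 12 + 6 + 1 + 4 + 1 + 4 = 48.
Remaining: 56 − 48 = 8 thirty-second notes, which is a quarter note.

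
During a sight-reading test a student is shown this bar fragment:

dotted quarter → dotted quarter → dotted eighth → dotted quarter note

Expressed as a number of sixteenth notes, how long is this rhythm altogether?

Express everything in sixteenth notes: dotted quarter = 6; dotted quarter = 6; dotted eighth = 3; dotted quarter note = 6.
Altogether 6 + 6 + 3 + 6 = 21 sixteenth notes.

21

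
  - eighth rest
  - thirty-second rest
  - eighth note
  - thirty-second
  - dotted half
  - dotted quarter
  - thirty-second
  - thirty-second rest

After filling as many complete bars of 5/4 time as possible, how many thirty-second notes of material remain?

8

One bar of 5/4 = 40 thirty-second notes.
Convert each value to thirty-second notes: eighth rest = 4; thirty-second rest = 1; eighth note = 4; thirty-second = 1; dotted half = 24; dotted quarter = 12; thirty-second = 1; thirty-second rest = 1.
Sum: 4 + 1 + 4 + 1 + 24 + 12 + 1 + 1 = 48.
48 ÷ 40 = 1 complete bar with 8 thirty-second notes remaining.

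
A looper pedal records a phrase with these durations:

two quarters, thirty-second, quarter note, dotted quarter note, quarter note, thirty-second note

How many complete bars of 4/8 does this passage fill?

One bar of 4/8 = 16 thirty-second notes.
Convert each value to thirty-second notes: quarter = 8; quarter = 8; thirty-second = 1; quarter note = 8; dotted quarter note = 12; quarter note = 8; thirty-second note = 1.
Total: 8 + 8 + 1 + 8 + 12 + 8 + 1 = 46.
46 ÷ 16 = 2 complete bars with 14 left over.

2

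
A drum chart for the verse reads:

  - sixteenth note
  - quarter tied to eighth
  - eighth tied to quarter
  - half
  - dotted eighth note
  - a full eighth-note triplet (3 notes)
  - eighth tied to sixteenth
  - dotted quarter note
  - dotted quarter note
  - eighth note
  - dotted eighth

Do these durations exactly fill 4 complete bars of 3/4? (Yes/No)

One bar of 3/4 = 12 sixteenth notes, so 4 bars = 48.
Each duration in sixteenth notes: sixteenth note = 1; quarter tied to eighth (quarter + eighth) = 6; eighth tied to quarter (eighth + quarter) = 6; half = 8; dotted eighth note = 3; a full eighth-note triplet (3 notes) (three triplet eighths span one quarter) = 4; eighth tied to sixteenth (eighth + sixteenth) = 3; dotted quarter note = 6; dotted quarter note = 6; eighth note = 2; dotted eighth = 3.
Adding: 1 + 6 + 6 + 8 + 3 + 4 + 3 + 6 + 6 + 2 + 3 = 48.
48 equals 48, so the answer is Yes.

Yes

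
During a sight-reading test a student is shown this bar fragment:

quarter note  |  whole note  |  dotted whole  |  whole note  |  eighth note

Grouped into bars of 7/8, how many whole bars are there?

4

One bar of 7/8 = 7 eighth notes.
Working in eighth notes: quarter note = 2; whole note = 8; dotted whole = 12; whole note = 8; eighth note = 1.
Sum: 2 + 8 + 12 + 8 + 1 = 31.
31 ÷ 7 = 4 complete bars with 3 left over.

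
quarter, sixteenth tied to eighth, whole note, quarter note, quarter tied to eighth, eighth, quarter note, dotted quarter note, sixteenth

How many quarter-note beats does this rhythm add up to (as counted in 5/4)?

11.5

One quarter-note beat = 4 sixteenth notes.
Convert each value to sixteenth notes: quarter = 4; sixteenth tied to eighth (sixteenth + eighth) = 3; whole note = 16; quarter note = 4; quarter tied to eighth (quarter + eighth) = 6; eighth = 2; quarter note = 4; dotted quarter note = 6; sixteenth = 1.
Total: 4 + 3 + 16 + 4 + 6 + 2 + 4 + 6 + 1 = 46.
46 ÷ 4 = 11.5 beats.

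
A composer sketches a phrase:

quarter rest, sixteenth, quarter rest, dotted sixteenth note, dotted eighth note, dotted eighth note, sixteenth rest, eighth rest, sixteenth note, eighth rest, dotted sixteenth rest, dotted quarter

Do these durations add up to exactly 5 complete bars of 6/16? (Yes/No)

One bar of 6/16 = 12 thirty-second notes, so 5 bars = 60.
Working in thirty-second notes: quarter rest = 8; sixteenth = 2; quarter rest = 8; dotted sixteenth note = 3; dotted eighth note = 6; dotted eighth note = 6; sixteenth rest = 2; eighth rest = 4; sixteenth note = 2; eighth rest = 4; dotted sixteenth rest = 3; dotted quarter = 12.
Altogether 8 + 2 + 8 + 3 + 6 + 6 + 2 + 4 + 2 + 4 + 3 + 12 = 60.
60 equals 60, so the answer is Yes.

Yes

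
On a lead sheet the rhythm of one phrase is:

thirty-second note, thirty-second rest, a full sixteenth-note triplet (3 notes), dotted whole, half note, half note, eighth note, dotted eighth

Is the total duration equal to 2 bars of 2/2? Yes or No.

No

One bar of 2/2 = 32 thirty-second notes, so 2 bars = 64.
Each duration in thirty-second notes: thirty-second note = 1; thirty-second rest = 1; a full sixteenth-note triplet (3 notes) (three triplet sixteenths span one eighth) = 4; dotted whole = 48; half note = 16; half note = 16; eighth note = 4; dotted eighth = 6.
Altogether 1 + 1 + 4 + 48 + 16 + 16 + 4 + 6 = 96.
96 exceeds 64, so the answer is No.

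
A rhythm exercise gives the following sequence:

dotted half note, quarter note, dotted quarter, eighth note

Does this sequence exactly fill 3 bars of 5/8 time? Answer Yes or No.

No

One bar of 5/8 = 5 eighth notes, so 3 bars = 15.
Express everything in eighth notes: dotted half note = 6; quarter note = 2; dotted quarter = 3; eighth note = 1.
Altogether 6 + 2 + 3 + 1 = 12.
12 falls short of 15, so the answer is No.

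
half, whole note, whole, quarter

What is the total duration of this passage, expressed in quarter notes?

Each duration in quarter notes: half = 2; whole note = 4; whole = 4; quarter = 1.
Sum: 2 + 4 + 4 + 1 = 11 quarter notes.

11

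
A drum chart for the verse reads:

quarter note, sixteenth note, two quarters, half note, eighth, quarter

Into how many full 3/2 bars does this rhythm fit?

One bar of 3/2 = 24 sixteenth notes.
Convert each value to sixteenth notes: quarter note = 4; sixteenth note = 1; quarter = 4; quarter = 4; half note = 8; eighth = 2; quarter = 4.
Sum: 4 + 1 + 4 + 4 + 8 + 2 + 4 = 27.
27 ÷ 24 = 1 complete bar with 3 left over.

1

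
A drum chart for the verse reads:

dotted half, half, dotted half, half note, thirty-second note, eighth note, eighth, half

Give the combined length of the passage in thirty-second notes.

105

Each duration in thirty-second notes: dotted half = 24; half = 16; dotted half = 24; half note = 16; thirty-second note = 1; eighth note = 4; eighth = 4; half = 16.
Altogether 24 + 16 + 24 + 16 + 1 + 4 + 4 + 16 = 105 thirty-second notes.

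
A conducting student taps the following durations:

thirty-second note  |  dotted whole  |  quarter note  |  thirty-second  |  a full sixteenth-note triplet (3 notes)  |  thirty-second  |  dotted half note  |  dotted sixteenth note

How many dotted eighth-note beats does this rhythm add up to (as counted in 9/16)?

One dotted eighth-note beat = 6 thirty-second notes.
Each duration in thirty-second notes: thirty-second note = 1; dotted whole = 48; quarter note = 8; thirty-second = 1; a full sixteenth-note triplet (3 notes) (three triplet sixteenths span one eighth) = 4; thirty-second = 1; dotted half note = 24; dotted sixteenth note = 3.
Adding: 1 + 48 + 8 + 1 + 4 + 1 + 24 + 3 = 90.
90 ÷ 6 = 15 beats.

15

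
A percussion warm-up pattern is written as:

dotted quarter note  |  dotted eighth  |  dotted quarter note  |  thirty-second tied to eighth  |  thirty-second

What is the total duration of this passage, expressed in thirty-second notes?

36

Convert each value to thirty-second notes: dotted quarter note = 12; dotted eighth = 6; dotted quarter note = 12; thirty-second tied to eighth (thirty-second + eighth) = 5; thirty-second = 1.
Total: 12 + 6 + 12 + 5 + 1 = 36 thirty-second notes.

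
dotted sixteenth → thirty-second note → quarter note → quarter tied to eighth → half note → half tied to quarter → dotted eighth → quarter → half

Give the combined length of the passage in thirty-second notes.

94

In thirty-second notes: dotted sixteenth = 3; thirty-second note = 1; quarter note = 8; quarter tied to eighth (quarter + eighth) = 12; half note = 16; half tied to quarter (half + quarter) = 24; dotted eighth = 6; quarter = 8; half = 16.
Sum: 3 + 1 + 8 + 12 + 16 + 24 + 6 + 8 + 16 = 94 thirty-second notes.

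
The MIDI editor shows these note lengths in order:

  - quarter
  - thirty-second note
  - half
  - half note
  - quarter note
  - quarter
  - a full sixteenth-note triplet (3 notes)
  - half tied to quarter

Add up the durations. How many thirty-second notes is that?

Working in thirty-second notes: quarter = 8; thirty-second note = 1; half = 16; half note = 16; quarter note = 8; quarter = 8; a full sixteenth-note triplet (3 notes) (three triplet sixteenths span one eighth) = 4; half tied to quarter (half + quarter) = 24.
Altogether 8 + 1 + 16 + 16 + 8 + 8 + 4 + 24 = 85 thirty-second notes.

85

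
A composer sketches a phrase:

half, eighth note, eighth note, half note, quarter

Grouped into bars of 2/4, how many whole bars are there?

One bar of 2/4 = 4 eighth notes.
Convert each value to eighth notes: half = 4; eighth note = 1; eighth note = 1; half note = 4; quarter = 2.
Altogether 4 + 1 + 1 + 4 + 2 = 12.
12 ÷ 4 = 3 complete bars with 0 left over.

3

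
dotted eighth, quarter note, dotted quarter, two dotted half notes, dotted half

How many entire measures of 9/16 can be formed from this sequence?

One bar of 9/16 = 9 sixteenth notes.
In sixteenth notes: dotted eighth = 3; quarter note = 4; dotted quarter = 6; dotted half note = 12; dotted half note = 12; dotted half = 12.
Adding: 3 + 4 + 6 + 12 + 12 + 12 = 49.
49 ÷ 9 = 5 complete bars with 4 left over.

5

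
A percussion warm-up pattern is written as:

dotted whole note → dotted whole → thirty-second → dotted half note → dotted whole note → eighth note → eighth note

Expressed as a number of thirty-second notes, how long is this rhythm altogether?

177

Working in thirty-second notes: dotted whole note = 48; dotted whole = 48; thirty-second = 1; dotted half note = 24; dotted whole note = 48; eighth note = 4; eighth note = 4.
Total: 48 + 48 + 1 + 24 + 48 + 4 + 4 = 177 thirty-second notes.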